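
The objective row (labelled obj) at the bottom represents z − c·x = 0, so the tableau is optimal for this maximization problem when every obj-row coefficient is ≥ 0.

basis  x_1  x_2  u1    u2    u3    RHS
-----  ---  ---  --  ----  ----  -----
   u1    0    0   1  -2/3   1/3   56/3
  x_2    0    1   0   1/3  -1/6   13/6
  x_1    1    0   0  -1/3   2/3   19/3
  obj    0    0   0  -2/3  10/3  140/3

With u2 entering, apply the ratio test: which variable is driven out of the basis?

Column u2 entries and ratios — u1: -2/3 ≤ 0, skip; x_2: (13/6)/(1/3) = 13/2; x_1: -1/3 ≤ 0, skip.
Smallest ratio is 13/2 in the row of x_2, so x_2 leaves.

x_2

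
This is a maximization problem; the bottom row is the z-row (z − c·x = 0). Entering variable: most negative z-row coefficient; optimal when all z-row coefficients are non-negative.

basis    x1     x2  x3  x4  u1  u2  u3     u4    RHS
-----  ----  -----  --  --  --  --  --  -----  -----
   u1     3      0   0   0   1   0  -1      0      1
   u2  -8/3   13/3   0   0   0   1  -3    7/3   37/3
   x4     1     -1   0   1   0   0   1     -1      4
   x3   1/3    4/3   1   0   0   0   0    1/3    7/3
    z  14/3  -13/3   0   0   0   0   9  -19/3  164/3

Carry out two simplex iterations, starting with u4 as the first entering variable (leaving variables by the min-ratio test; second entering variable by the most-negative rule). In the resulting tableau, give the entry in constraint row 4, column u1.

Ratio test on column u4 — row 1: entry 0 ≤ 0; row 2: (37/3)/(7/3) = 37/7; row 3: entry -1 ≤ 0; row 4: (7/3)/(1/3) = 7. Minimum is 37/7 at row 2 (u2 leaves); pivot element 7/3.
Divide row 2 by 7/3; eliminate column u4 from the other rows.
Second iteration: most negative z-row entry is -18/7 in column x1, so x1 enters.
Ratio test on column x1 — row 1: 1/3 = 1/3; row 2: entry -8/7 ≤ 0; row 3: entry -1/7 ≤ 0; row 4: (4/7)/(5/7) = 4/5. Minimum is 1/3 at row 1 (u1 leaves); pivot element 3.
Divide row 1 by 3; eliminate column x1 from the other rows.
After both pivots, the entry at constraint row 4, column u1 is -5/21.

-5/21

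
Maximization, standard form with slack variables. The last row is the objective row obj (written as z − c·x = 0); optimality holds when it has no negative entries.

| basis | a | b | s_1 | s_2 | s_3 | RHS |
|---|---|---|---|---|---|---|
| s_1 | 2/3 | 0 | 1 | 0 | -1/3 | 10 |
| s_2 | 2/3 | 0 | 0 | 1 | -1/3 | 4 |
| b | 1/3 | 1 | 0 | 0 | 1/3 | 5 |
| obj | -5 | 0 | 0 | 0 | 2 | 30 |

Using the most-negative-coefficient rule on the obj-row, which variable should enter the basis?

a

Negative obj-row entries: a: -5.
The most negative is -5 in column a, so a enters.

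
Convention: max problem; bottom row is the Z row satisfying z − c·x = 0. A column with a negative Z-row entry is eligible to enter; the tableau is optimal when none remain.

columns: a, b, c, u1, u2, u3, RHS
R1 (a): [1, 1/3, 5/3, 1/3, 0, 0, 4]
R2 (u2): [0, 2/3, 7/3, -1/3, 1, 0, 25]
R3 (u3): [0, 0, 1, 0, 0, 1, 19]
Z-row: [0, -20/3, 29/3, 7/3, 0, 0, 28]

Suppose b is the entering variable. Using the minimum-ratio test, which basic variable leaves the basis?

a

Column b entries and ratios — a: 4/(1/3) = 12; u2: 25/(2/3) = 75/2; u3: 0 ≤ 0, skip.
Smallest ratio is 12 in the row of a, so a leaves.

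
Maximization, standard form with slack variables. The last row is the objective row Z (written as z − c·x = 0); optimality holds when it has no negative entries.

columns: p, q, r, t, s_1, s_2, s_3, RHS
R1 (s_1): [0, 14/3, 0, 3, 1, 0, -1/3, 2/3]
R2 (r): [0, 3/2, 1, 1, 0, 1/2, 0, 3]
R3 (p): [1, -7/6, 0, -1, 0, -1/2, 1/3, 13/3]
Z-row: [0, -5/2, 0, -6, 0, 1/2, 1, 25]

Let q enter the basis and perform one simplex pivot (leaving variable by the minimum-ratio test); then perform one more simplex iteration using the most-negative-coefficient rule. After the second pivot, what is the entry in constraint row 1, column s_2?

0

Ratio test on column q — row 1: (2/3)/(14/3) = 1/7; row 2: 3/(3/2) = 2; row 3: entry -7/6 ≤ 0. Minimum is 1/7 at row 1 (s_1 leaves); pivot element 14/3.
Divide row 1 by 14/3; eliminate column q from the other rows.
Second iteration: most negative Z-row entry is -123/28 in column t, so t enters.
Ratio test on column t — row 1: (1/7)/(9/14) = 2/9; row 2: (39/14)/(1/28) = 78; row 3: entry -1/4 ≤ 0. Minimum is 2/9 at row 1 (q leaves); pivot element 9/14.
Divide row 1 by 9/14; eliminate column t from the other rows.
After both pivots, the entry at constraint row 1, column s_2 is 0.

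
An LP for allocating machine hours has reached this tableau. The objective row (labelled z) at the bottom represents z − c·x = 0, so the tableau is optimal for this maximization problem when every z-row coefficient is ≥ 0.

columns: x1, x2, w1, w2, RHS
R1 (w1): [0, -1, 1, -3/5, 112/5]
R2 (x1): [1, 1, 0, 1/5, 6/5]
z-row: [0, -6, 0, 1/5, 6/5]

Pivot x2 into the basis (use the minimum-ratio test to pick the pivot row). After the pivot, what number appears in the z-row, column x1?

Ratio test on column x2 — row 1: entry -1 ≤ 0; row 2: (6/5)/1 = 6/5. Minimum is 6/5 at row 2 (x1 leaves); pivot element 1.
Divide row 2 by 1; eliminate column x2 from the other rows.
z-row update in column x1: 0 − (-6)·1 = 6.

6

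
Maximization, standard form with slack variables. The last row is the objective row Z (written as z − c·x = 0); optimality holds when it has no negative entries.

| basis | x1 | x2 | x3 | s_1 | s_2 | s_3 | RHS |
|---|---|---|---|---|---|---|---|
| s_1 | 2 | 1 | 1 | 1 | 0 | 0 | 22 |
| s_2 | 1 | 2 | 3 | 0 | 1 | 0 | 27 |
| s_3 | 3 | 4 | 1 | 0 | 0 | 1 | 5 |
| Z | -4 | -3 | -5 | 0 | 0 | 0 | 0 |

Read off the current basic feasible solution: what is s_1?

s_1 is basic (row 1); its value is the RHS of that row, 22.

22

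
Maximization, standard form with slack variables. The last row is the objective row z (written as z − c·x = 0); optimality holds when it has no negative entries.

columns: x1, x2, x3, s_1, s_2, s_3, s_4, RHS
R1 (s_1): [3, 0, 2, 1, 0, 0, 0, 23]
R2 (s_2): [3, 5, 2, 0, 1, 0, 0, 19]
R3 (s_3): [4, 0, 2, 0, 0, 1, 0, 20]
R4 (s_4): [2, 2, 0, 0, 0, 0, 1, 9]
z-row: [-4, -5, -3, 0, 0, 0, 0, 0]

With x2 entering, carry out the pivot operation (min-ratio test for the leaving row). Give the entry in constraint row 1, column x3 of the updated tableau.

Ratio test on column x2 — row 1: entry 0 ≤ 0; row 2: 19/5 = 19/5; row 3: entry 0 ≤ 0; row 4: 9/2 = 9/2. Minimum is 19/5 at row 2 (s_2 leaves); pivot element 5.
Divide row 2 by 5; eliminate column x2 from the other rows.
Row 1 update in column x3: 2 − 0·(2/5) = 2.

2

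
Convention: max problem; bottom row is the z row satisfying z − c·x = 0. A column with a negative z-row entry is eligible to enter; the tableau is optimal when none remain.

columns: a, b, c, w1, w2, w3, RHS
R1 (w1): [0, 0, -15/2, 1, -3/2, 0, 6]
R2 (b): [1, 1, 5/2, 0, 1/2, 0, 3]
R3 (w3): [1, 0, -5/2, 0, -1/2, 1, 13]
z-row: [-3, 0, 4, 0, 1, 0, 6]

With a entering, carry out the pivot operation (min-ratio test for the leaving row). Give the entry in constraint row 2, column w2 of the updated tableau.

1/2

Ratio test on column a — row 1: entry 0 ≤ 0; row 2: 3/1 = 3; row 3: 13/1 = 13. Minimum is 3 at row 2 (b leaves); pivot element 1.
Divide row 2 by 1; eliminate column a from the other rows.
In the new row 2, the w2 entry is the old entry divided by the pivot: (1/2)/1 = 1/2.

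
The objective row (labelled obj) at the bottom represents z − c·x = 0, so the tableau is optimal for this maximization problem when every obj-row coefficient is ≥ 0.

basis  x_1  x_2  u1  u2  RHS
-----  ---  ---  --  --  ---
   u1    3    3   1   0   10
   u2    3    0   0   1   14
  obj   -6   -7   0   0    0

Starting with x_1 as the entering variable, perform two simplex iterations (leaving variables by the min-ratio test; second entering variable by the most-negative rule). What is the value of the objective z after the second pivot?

Ratio test on column x_1 — row 1: 10/3 = 10/3; row 2: 14/3 = 14/3. Minimum is 10/3 at row 1 (u1 leaves); pivot element 3.
Pivot on row 1; the obj-row RHS becomes 0 − (-6)·(10/3) = 20.
Next entering variable (most negative obj-row entry -1): x_2.
Ratio test on column x_2 — row 1: (10/3)/1 = 10/3; row 2: entry -3 ≤ 0. Minimum is 10/3 at row 1 (x_1 leaves); pivot element 1.
After the second pivot the obj-row RHS is 20 − (-1)·(10/3) = 70/3.

70/3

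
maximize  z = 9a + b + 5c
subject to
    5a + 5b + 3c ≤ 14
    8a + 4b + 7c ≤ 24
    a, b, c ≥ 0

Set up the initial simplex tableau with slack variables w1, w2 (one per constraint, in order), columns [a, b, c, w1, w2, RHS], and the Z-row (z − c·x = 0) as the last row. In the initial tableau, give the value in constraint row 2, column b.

Constraint 2 has coefficient 4 on b.

4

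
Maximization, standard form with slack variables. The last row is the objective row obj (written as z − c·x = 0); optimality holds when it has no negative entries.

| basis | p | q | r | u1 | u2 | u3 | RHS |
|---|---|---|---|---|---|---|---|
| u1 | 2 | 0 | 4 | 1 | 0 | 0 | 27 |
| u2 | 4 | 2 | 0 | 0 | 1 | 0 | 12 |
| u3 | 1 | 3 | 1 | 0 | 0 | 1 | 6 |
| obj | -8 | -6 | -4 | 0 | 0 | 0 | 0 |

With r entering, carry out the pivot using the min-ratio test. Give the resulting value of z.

24

Ratio test on column r — row 1: 27/4 = 27/4; row 2: entry 0 ≤ 0; row 3: 6/1 = 6. Minimum is 6 at row 3 (u3 leaves); pivot element 1.
Pivot on row 3; the obj-row RHS becomes 0 − (-4)·6 = 24.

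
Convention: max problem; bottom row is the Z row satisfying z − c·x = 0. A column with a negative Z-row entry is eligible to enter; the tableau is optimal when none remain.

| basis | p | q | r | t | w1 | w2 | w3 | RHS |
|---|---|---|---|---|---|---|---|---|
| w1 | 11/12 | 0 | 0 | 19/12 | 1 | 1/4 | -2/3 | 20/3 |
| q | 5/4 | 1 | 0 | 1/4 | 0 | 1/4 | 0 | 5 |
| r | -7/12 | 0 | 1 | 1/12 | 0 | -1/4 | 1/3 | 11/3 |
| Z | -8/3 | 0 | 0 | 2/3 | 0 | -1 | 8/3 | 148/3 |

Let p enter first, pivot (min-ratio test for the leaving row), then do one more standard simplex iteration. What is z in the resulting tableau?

Ratio test on column p — row 1: (20/3)/(11/12) = 80/11; row 2: 5/(5/4) = 4; row 3: entry -7/12 ≤ 0. Minimum is 4 at row 2 (q leaves); pivot element 5/4.
Pivot on row 2; the Z-row RHS becomes 148/3 − (-8/3)·4 = 60.
Next entering variable (most negative Z-row entry -7/15): w2.
Ratio test on column w2 — row 1: 3/(1/15) = 45; row 2: 4/(1/5) = 20; row 3: entry -2/15 ≤ 0. Minimum is 20 at row 2 (p leaves); pivot element 1/5.
After the second pivot the Z-row RHS is 60 − (-7/15)·20 = 208/3.

208/3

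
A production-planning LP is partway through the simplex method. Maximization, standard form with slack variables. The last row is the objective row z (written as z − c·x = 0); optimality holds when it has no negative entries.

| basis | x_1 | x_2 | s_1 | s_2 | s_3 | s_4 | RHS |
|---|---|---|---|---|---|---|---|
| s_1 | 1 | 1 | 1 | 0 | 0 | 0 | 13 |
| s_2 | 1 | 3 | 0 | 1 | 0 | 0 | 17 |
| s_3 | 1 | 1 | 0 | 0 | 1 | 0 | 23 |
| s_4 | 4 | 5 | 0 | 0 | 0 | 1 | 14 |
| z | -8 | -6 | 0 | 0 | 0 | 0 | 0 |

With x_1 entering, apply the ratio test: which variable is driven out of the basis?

s_4

Column x_1 entries and ratios — s_1: 13/1 = 13; s_2: 17/1 = 17; s_3: 23/1 = 23; s_4: 14/4 = 7/2.
Smallest ratio is 7/2 in the row of s_4, so s_4 leaves.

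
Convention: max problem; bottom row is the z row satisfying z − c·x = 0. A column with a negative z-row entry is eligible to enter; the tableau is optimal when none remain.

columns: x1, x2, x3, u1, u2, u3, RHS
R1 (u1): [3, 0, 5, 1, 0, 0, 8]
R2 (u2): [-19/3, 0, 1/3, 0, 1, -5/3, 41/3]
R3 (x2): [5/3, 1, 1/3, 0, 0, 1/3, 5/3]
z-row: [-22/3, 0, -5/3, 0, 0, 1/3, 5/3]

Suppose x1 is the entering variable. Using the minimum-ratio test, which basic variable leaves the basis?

Column x1 entries and ratios — u1: 8/3 = 8/3; u2: -19/3 ≤ 0, skip; x2: (5/3)/(5/3) = 1.
Smallest ratio is 1 in the row of x2, so x2 leaves.

x2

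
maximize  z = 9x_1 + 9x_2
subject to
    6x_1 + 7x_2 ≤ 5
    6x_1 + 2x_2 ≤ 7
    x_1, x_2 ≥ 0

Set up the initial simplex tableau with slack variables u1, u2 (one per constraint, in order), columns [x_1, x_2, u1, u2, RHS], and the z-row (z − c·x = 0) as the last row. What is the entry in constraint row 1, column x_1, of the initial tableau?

Constraint 1 has coefficient 6 on x_1.

6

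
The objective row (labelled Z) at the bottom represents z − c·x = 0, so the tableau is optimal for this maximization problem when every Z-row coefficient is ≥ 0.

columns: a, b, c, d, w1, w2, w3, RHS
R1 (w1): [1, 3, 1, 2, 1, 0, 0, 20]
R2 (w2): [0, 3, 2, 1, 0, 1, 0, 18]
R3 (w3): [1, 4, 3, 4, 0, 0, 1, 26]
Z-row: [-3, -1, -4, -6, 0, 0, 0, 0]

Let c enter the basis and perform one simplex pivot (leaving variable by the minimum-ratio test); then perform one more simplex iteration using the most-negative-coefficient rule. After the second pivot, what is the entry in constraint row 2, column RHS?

12

Ratio test on column c — row 1: 20/1 = 20; row 2: 18/2 = 9; row 3: 26/3 = 26/3. Minimum is 26/3 at row 3 (w3 leaves); pivot element 3.
Divide row 3 by 3; eliminate column c from the other rows.
Second iteration: most negative Z-row entry is -5/3 in column a, so a enters.
Ratio test on column a — row 1: (34/3)/(2/3) = 17; row 2: entry -2/3 ≤ 0; row 3: (26/3)/(1/3) = 26. Minimum is 17 at row 1 (w1 leaves); pivot element 2/3.
Divide row 1 by 2/3; eliminate column a from the other rows.
After both pivots, the entry at constraint row 2, column RHS is 12.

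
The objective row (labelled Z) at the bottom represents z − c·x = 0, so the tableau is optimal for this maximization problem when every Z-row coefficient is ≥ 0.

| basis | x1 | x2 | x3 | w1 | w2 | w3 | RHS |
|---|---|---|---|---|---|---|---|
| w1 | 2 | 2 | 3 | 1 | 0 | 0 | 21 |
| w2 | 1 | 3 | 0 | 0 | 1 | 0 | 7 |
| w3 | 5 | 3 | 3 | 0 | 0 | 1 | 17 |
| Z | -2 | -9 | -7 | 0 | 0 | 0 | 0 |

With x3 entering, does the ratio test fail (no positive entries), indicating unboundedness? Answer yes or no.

Column x3 has positive entries in row(s) 1, 3, so the ratio test bounds it — not unbounded.

no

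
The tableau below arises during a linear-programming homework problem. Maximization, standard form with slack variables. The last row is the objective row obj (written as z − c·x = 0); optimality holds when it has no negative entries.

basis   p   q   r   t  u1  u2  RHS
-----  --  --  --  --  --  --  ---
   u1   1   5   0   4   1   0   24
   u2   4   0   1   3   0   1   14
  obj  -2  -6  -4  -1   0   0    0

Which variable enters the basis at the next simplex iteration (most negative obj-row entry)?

Negative obj-row entries: p: -2, q: -6, r: -4, t: -1.
The most negative is -6 in column q, so q enters.

q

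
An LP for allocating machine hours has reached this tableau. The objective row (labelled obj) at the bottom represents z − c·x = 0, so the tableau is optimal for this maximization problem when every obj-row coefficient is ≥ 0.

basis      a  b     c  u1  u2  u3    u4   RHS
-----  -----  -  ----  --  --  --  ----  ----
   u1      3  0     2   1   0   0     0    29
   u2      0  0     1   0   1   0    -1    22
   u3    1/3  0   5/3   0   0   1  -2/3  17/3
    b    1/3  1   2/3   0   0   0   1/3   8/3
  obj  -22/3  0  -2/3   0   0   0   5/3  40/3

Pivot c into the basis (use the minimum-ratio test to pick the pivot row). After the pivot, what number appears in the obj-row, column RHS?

78/5

Ratio test on column c — row 1: 29/2 = 29/2; row 2: 22/1 = 22; row 3: (17/3)/(5/3) = 17/5; row 4: (8/3)/(2/3) = 4. Minimum is 17/5 at row 3 (u3 leaves); pivot element 5/3.
Divide row 3 by 5/3; eliminate column c from the other rows.
obj-row update in column RHS: 40/3 − (-2/3)·(17/5) = 78/5.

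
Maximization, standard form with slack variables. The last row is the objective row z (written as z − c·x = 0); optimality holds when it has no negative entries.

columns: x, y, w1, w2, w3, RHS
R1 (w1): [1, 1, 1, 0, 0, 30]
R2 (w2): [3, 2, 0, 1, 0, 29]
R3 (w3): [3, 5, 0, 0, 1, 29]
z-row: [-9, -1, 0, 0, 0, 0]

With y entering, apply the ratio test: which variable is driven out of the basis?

Column y entries and ratios — w1: 30/1 = 30; w2: 29/2 = 29/2; w3: 29/5 = 29/5.
Smallest ratio is 29/5 in the row of w3, so w3 leaves.

w3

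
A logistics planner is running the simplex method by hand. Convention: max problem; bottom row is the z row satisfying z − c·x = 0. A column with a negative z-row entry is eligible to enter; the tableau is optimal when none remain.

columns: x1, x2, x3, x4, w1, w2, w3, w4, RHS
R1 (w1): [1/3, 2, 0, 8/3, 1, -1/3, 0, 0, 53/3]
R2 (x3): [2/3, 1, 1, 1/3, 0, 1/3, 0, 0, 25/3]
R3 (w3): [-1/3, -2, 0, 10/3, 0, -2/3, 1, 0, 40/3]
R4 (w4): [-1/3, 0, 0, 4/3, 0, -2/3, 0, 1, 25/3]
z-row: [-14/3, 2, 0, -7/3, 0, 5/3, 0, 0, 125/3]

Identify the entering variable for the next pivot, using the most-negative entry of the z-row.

Negative z-row entries: x1: -14/3, x4: -7/3.
The most negative is -14/3 in column x1, so x1 enters.

x1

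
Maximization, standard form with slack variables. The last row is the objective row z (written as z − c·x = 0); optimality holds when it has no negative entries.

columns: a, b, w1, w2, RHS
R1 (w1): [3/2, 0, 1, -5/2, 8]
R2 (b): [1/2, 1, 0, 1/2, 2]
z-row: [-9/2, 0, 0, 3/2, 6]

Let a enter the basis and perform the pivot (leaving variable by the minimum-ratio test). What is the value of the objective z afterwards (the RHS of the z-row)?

Ratio test on column a — row 1: 8/(3/2) = 16/3; row 2: 2/(1/2) = 4. Minimum is 4 at row 2 (b leaves); pivot element 1/2.
Pivot on row 2; the z-row RHS becomes 6 − (-9/2)·4 = 24.

24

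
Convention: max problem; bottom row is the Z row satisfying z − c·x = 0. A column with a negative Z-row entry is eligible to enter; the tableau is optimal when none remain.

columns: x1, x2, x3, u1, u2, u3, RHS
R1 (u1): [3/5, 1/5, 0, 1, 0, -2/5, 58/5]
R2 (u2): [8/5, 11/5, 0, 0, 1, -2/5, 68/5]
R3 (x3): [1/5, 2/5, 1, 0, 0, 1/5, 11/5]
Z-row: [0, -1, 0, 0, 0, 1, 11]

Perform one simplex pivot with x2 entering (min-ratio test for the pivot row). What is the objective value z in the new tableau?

Ratio test on column x2 — row 1: (58/5)/(1/5) = 58; row 2: (68/5)/(11/5) = 68/11; row 3: (11/5)/(2/5) = 11/2. Minimum is 11/2 at row 3 (x3 leaves); pivot element 2/5.
Pivot on row 3; the Z-row RHS becomes 11 − (-1)·(11/2) = 33/2.

33/2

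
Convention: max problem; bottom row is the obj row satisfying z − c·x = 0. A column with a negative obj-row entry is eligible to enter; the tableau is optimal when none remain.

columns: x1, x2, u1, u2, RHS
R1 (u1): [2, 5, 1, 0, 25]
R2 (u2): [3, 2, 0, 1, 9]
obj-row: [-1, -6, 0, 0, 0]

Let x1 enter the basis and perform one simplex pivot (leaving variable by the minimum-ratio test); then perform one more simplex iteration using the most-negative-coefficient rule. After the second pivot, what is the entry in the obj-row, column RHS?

Ratio test on column x1 — row 1: 25/2 = 25/2; row 2: 9/3 = 3. Minimum is 3 at row 2 (u2 leaves); pivot element 3.
Divide row 2 by 3; eliminate column x1 from the other rows.
Second iteration: most negative obj-row entry is -16/3 in column x2, so x2 enters.
Ratio test on column x2 — row 1: 19/(11/3) = 57/11; row 2: 3/(2/3) = 9/2. Minimum is 9/2 at row 2 (x1 leaves); pivot element 2/3.
Divide row 2 by 2/3; eliminate column x2 from the other rows.
After both pivots, the entry at the obj-row, column RHS is 27.

27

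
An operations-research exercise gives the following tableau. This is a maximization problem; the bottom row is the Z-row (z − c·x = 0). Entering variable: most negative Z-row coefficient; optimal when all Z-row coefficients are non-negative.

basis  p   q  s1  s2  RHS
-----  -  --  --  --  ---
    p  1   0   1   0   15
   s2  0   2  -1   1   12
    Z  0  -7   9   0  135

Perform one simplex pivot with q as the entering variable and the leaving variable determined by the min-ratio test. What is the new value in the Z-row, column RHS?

Ratio test on column q — row 1: entry 0 ≤ 0; row 2: 12/2 = 6. Minimum is 6 at row 2 (s2 leaves); pivot element 2.
Divide row 2 by 2; eliminate column q from the other rows.
Z-row update in column RHS: 135 − (-7)·6 = 177.

177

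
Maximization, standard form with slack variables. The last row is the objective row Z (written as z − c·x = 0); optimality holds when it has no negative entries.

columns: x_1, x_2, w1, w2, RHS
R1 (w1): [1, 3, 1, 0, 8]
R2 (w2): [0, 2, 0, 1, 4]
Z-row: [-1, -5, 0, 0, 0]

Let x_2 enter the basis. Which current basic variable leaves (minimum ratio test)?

Column x_2 entries and ratios — w1: 8/3 = 8/3; w2: 4/2 = 2.
Smallest ratio is 2 in the row of w2, so w2 leaves.

w2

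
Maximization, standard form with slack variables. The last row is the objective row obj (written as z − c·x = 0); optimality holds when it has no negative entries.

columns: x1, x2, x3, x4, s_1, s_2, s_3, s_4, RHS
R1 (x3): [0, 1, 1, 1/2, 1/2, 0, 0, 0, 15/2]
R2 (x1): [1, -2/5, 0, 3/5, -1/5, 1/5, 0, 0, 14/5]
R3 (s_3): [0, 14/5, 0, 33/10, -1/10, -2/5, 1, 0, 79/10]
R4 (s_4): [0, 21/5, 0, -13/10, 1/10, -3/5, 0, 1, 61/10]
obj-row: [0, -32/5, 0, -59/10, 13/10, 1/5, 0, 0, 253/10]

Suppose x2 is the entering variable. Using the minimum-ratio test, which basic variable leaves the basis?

Column x2 entries and ratios — x3: (15/2)/1 = 15/2; x1: -2/5 ≤ 0, skip; s_3: (79/10)/(14/5) = 79/28; s_4: (61/10)/(21/5) = 61/42.
Smallest ratio is 61/42 in the row of s_4, so s_4 leaves.

s_4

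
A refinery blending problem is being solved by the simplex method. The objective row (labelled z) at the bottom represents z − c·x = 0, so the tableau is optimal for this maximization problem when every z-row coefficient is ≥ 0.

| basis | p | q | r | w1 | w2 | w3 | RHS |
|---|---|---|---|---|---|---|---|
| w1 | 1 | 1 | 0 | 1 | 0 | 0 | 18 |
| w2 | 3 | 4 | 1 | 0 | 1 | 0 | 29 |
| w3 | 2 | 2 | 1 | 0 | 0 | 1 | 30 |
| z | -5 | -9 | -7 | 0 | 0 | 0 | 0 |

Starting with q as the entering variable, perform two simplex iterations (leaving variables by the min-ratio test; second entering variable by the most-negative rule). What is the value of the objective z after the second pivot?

Ratio test on column q — row 1: 18/1 = 18; row 2: 29/4 = 29/4; row 3: 30/2 = 15. Minimum is 29/4 at row 2 (w2 leaves); pivot element 4.
Pivot on row 2; the z-row RHS becomes 0 − (-9)·(29/4) = 261/4.
Next entering variable (most negative z-row entry -19/4): r.
Ratio test on column r — row 1: entry -1/4 ≤ 0; row 2: (29/4)/(1/4) = 29; row 3: (31/2)/(1/2) = 31. Minimum is 29 at row 2 (q leaves); pivot element 1/4.
After the second pivot the z-row RHS is 261/4 − (-19/4)·29 = 203.

203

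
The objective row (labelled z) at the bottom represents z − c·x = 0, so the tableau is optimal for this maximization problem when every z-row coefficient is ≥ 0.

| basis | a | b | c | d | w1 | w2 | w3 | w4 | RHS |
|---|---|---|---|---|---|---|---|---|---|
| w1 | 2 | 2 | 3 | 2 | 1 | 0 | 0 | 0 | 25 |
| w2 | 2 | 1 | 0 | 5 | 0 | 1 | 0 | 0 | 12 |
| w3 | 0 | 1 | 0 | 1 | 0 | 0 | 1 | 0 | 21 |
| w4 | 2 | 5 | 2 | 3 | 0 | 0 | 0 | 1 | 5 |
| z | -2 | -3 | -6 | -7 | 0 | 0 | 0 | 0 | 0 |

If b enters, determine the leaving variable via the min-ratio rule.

Column b entries and ratios — w1: 25/2 = 25/2; w2: 12/1 = 12; w3: 21/1 = 21; w4: 5/5 = 1.
Smallest ratio is 1 in the row of w4, so w4 leaves.

w4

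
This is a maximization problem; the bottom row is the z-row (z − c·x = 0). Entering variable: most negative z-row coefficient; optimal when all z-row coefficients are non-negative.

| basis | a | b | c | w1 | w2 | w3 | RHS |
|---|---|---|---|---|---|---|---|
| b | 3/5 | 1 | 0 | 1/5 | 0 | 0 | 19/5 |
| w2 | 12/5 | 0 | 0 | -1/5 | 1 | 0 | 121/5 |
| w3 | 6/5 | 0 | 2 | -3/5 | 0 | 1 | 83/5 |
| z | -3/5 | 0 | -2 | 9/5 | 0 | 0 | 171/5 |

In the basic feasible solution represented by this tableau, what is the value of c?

c is not in the basis, so in the current basic feasible solution c = 0.

0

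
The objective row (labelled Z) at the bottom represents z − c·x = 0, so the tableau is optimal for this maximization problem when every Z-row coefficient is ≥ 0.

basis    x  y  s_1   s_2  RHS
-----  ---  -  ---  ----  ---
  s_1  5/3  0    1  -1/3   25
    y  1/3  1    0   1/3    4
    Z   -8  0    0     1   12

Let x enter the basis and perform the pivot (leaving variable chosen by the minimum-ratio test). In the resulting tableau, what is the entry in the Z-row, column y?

24

Ratio test on column x — row 1: 25/(5/3) = 15; row 2: 4/(1/3) = 12. Minimum is 12 at row 2 (y leaves); pivot element 1/3.
Divide row 2 by 1/3; eliminate column x from the other rows.
Z-row update in column y: 0 − (-8)·3 = 24.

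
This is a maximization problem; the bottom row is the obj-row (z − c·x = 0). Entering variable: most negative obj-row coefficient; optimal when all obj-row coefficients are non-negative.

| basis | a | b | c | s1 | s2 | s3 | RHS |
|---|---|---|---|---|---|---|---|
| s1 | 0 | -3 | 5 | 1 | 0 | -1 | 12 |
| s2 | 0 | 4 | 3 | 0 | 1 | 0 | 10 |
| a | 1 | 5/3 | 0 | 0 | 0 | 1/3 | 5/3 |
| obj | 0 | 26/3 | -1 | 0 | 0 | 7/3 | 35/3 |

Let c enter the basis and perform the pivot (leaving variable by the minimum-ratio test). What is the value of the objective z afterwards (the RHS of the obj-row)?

211/15

Ratio test on column c — row 1: 12/5 = 12/5; row 2: 10/3 = 10/3; row 3: entry 0 ≤ 0. Minimum is 12/5 at row 1 (s1 leaves); pivot element 5.
Pivot on row 1; the obj-row RHS becomes 35/3 − (-1)·(12/5) = 211/15.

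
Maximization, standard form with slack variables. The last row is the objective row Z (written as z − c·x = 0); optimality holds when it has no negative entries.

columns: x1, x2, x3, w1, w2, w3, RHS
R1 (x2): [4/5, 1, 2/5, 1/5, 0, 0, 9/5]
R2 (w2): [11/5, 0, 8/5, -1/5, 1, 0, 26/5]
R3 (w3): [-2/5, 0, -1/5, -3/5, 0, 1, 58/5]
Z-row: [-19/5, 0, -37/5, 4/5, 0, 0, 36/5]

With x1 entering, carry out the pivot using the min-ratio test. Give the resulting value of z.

63/4

Ratio test on column x1 — row 1: (9/5)/(4/5) = 9/4; row 2: (26/5)/(11/5) = 26/11; row 3: entry -2/5 ≤ 0. Minimum is 9/4 at row 1 (x2 leaves); pivot element 4/5.
Pivot on row 1; the Z-row RHS becomes 36/5 − (-19/5)·(9/4) = 63/4.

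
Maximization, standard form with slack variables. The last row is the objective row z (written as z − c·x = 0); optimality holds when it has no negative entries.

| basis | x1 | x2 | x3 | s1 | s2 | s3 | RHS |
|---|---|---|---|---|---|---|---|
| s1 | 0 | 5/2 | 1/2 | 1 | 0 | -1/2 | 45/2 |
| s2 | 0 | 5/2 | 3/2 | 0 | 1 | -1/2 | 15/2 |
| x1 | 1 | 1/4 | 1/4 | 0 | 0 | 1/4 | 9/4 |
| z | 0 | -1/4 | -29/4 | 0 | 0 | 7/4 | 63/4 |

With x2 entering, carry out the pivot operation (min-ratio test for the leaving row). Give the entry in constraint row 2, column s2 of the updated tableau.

2/5

Ratio test on column x2 — row 1: (45/2)/(5/2) = 9; row 2: (15/2)/(5/2) = 3; row 3: (9/4)/(1/4) = 9. Minimum is 3 at row 2 (s2 leaves); pivot element 5/2.
Divide row 2 by 5/2; eliminate column x2 from the other rows.
In the new row 2, the s2 entry is the old entry divided by the pivot: 1/(5/2) = 2/5.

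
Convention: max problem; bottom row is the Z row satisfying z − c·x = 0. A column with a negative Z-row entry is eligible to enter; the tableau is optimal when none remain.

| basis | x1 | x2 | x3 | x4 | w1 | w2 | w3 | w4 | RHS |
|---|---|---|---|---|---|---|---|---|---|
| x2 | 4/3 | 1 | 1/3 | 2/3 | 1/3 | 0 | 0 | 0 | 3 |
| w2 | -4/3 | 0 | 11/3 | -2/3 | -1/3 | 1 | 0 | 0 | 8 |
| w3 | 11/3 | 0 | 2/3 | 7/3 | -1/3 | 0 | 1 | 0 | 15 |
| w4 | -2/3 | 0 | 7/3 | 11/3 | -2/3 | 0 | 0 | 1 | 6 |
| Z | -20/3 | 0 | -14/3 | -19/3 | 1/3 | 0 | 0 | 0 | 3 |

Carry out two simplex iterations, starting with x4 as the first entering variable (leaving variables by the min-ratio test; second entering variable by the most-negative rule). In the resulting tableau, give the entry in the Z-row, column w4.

Ratio test on column x4 — row 1: 3/(2/3) = 9/2; row 2: entry -2/3 ≤ 0; row 3: 15/(7/3) = 45/7; row 4: 6/(11/3) = 18/11. Minimum is 18/11 at row 4 (w4 leaves); pivot element 11/3.
Divide row 4 by 11/3; eliminate column x4 from the other rows.
Second iteration: most negative Z-row entry is -86/11 in column x1, so x1 enters.
Ratio test on column x1 — row 1: (21/11)/(16/11) = 21/16; row 2: entry -16/11 ≤ 0; row 3: (123/11)/(45/11) = 41/15; row 4: entry -2/11 ≤ 0. Minimum is 21/16 at row 1 (x2 leaves); pivot element 16/11.
Divide row 1 by 16/11; eliminate column x1 from the other rows.
After both pivots, the entry at the Z-row, column w4 is 3/4.

3/4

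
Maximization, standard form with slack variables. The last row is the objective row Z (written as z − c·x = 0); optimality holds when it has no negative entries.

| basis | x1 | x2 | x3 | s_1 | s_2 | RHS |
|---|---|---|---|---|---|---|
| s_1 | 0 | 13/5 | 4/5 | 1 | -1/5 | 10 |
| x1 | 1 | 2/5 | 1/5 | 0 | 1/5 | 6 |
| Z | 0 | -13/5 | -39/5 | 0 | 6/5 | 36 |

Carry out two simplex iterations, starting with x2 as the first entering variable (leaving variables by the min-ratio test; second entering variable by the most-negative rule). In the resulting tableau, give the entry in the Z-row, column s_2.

-3/4

Ratio test on column x2 — row 1: 10/(13/5) = 50/13; row 2: 6/(2/5) = 15. Minimum is 50/13 at row 1 (s_1 leaves); pivot element 13/5.
Divide row 1 by 13/5; eliminate column x2 from the other rows.
Second iteration: most negative Z-row entry is -7 in column x3, so x3 enters.
Ratio test on column x3 — row 1: (50/13)/(4/13) = 25/2; row 2: (58/13)/(1/13) = 58. Minimum is 25/2 at row 1 (x2 leaves); pivot element 4/13.
Divide row 1 by 4/13; eliminate column x3 from the other rows.
After both pivots, the entry at the Z-row, column s_2 is -3/4.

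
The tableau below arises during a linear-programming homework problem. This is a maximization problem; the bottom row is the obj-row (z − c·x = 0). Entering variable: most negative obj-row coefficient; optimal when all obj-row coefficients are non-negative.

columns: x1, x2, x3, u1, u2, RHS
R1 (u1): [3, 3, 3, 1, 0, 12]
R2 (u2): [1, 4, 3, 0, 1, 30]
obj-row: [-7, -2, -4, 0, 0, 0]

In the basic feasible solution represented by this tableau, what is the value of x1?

x1 is not in the basis, so in the current basic feasible solution x1 = 0.

0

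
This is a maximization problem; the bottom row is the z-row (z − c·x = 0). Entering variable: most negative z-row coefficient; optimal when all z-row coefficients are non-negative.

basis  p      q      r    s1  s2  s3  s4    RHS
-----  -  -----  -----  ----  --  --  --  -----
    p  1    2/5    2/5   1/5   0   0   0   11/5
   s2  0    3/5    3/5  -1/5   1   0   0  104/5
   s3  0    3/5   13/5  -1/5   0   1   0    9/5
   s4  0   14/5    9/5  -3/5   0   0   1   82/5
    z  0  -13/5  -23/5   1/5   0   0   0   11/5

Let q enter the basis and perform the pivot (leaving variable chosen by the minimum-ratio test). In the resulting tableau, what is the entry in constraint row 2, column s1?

Ratio test on column q — row 1: (11/5)/(2/5) = 11/2; row 2: (104/5)/(3/5) = 104/3; row 3: (9/5)/(3/5) = 3; row 4: (82/5)/(14/5) = 41/7. Minimum is 3 at row 3 (s3 leaves); pivot element 3/5.
Divide row 3 by 3/5; eliminate column q from the other rows.
Row 2 update in column s1: -1/5 − (3/5)·(-1/3) = 0.

0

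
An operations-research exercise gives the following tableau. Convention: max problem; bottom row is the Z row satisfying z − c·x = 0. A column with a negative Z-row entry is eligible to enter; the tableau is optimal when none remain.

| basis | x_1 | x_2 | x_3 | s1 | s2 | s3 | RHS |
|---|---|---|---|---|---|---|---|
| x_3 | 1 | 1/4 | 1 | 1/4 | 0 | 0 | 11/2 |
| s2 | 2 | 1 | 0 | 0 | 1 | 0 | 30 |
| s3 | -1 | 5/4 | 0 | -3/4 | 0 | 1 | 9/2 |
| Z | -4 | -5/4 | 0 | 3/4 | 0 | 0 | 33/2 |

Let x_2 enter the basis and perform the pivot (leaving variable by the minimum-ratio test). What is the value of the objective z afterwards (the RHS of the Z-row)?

21

Ratio test on column x_2 — row 1: (11/2)/(1/4) = 22; row 2: 30/1 = 30; row 3: (9/2)/(5/4) = 18/5. Minimum is 18/5 at row 3 (s3 leaves); pivot element 5/4.
Pivot on row 3; the Z-row RHS becomes 33/2 − (-5/4)·(18/5) = 21.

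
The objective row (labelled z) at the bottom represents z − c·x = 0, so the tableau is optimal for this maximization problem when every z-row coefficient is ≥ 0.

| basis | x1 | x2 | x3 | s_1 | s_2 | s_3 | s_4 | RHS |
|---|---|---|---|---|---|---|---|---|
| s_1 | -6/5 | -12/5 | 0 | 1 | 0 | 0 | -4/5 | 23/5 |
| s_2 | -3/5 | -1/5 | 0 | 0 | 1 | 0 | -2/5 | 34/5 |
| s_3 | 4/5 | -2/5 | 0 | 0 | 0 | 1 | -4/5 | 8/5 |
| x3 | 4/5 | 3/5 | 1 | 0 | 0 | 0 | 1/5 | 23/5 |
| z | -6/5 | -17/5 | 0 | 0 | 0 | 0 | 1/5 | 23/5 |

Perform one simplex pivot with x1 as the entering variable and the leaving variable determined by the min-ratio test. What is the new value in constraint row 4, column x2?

Ratio test on column x1 — row 1: entry -6/5 ≤ 0; row 2: entry -3/5 ≤ 0; row 3: (8/5)/(4/5) = 2; row 4: (23/5)/(4/5) = 23/4. Minimum is 2 at row 3 (s_3 leaves); pivot element 4/5.
Divide row 3 by 4/5; eliminate column x1 from the other rows.
Row 4 update in column x2: 3/5 − (4/5)·(-1/2) = 1.

1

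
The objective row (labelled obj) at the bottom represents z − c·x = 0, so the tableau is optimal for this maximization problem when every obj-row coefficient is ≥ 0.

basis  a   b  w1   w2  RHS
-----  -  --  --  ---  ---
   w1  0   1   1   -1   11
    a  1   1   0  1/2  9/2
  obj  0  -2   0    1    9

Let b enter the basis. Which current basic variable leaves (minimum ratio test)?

a

Column b entries and ratios — w1: 11/1 = 11; a: (9/2)/1 = 9/2.
Smallest ratio is 9/2 in the row of a, so a leaves.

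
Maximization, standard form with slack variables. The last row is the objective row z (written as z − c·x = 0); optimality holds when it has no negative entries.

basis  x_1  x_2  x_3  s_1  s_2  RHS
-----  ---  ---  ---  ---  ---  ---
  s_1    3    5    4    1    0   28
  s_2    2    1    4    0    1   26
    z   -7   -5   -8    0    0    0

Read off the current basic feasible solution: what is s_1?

s_1 is basic (row 1); its value is the RHS of that row, 28.

28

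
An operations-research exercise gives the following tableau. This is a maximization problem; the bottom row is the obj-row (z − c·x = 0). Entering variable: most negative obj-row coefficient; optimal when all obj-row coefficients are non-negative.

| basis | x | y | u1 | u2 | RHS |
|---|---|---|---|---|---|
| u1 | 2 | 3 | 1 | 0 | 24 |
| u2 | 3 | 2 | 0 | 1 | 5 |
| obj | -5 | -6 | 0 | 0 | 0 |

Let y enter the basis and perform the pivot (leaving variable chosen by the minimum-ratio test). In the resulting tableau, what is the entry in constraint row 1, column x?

-5/2

Ratio test on column y — row 1: 24/3 = 8; row 2: 5/2 = 5/2. Minimum is 5/2 at row 2 (u2 leaves); pivot element 2.
Divide row 2 by 2; eliminate column y from the other rows.
Row 1 update in column x: 2 − 3·(3/2) = -5/2.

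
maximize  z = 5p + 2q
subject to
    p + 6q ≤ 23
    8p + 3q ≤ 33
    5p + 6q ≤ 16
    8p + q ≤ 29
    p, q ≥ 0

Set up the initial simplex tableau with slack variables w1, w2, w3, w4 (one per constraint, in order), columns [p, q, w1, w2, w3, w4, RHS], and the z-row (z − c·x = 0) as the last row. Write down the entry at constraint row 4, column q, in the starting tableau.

1

Constraint 4 has coefficient 1 on q.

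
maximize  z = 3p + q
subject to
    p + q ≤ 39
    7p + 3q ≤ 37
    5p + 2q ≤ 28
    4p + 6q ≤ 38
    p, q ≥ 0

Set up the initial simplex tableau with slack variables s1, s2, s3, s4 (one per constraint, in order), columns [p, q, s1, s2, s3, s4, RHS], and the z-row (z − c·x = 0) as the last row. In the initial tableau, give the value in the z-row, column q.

The z-row carries the negated objective coefficients: the q entry is -1.

-1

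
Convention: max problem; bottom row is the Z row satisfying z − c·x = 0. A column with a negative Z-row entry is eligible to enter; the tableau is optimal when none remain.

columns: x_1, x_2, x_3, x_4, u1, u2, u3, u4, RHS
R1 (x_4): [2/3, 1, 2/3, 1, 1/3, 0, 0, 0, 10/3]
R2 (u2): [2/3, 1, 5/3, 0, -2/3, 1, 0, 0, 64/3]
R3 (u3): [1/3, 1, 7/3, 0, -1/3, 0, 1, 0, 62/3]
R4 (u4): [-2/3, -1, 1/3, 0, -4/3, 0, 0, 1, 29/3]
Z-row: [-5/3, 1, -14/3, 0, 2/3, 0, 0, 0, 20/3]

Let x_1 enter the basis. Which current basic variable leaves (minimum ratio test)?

x_4

Column x_1 entries and ratios — x_4: (10/3)/(2/3) = 5; u2: (64/3)/(2/3) = 32; u3: (62/3)/(1/3) = 62; u4: -2/3 ≤ 0, skip.
Smallest ratio is 5 in the row of x_4, so x_4 leaves.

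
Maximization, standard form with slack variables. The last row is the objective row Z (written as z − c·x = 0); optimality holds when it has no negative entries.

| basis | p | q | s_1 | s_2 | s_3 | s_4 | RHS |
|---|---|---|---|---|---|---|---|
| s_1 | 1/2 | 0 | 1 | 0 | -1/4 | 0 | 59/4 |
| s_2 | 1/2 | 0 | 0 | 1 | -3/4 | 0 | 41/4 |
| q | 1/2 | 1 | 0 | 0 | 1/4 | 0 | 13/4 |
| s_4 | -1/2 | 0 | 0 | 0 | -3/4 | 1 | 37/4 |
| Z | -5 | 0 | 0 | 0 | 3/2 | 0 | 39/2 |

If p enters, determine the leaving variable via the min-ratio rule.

Column p entries and ratios — s_1: (59/4)/(1/2) = 59/2; s_2: (41/4)/(1/2) = 41/2; q: (13/4)/(1/2) = 13/2; s_4: -1/2 ≤ 0, skip.
Smallest ratio is 13/2 in the row of q, so q leaves.

q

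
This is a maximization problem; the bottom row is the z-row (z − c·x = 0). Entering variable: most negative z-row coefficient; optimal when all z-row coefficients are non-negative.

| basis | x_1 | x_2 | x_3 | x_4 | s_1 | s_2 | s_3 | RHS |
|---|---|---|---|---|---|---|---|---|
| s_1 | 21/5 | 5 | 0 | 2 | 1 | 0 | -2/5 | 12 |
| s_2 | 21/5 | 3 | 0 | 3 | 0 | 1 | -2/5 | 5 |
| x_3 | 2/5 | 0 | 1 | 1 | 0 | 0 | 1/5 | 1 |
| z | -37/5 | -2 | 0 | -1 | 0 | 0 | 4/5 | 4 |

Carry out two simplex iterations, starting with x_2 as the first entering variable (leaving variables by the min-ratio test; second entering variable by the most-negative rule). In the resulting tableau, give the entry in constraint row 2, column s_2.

5/21

Ratio test on column x_2 — row 1: 12/5 = 12/5; row 2: 5/3 = 5/3; row 3: entry 0 ≤ 0. Minimum is 5/3 at row 2 (s_2 leaves); pivot element 3.
Divide row 2 by 3; eliminate column x_2 from the other rows.
Second iteration: most negative z-row entry is -23/5 in column x_1, so x_1 enters.
Ratio test on column x_1 — row 1: entry -14/5 ≤ 0; row 2: (5/3)/(7/5) = 25/21; row 3: 1/(2/5) = 5/2. Minimum is 25/21 at row 2 (x_2 leaves); pivot element 7/5.
Divide row 2 by 7/5; eliminate column x_1 from the other rows.
After both pivots, the entry at constraint row 2, column s_2 is 5/21.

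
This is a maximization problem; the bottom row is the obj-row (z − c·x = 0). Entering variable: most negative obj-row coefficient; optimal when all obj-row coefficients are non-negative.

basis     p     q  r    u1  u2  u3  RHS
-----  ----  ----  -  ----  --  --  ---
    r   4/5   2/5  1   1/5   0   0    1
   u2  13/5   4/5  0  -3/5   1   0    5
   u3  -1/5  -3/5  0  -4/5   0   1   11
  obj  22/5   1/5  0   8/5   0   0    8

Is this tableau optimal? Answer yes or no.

yes

Every obj-row coefficient is ≥ 0, so the tableau is optimal.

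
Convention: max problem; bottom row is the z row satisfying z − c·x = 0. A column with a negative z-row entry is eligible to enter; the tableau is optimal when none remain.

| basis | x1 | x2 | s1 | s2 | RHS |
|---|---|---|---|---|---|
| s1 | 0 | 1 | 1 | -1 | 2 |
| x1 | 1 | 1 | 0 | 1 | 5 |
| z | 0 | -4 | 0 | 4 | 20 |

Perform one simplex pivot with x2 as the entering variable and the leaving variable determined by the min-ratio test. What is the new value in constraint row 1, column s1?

Ratio test on column x2 — row 1: 2/1 = 2; row 2: 5/1 = 5. Minimum is 2 at row 1 (s1 leaves); pivot element 1.
Divide row 1 by 1; eliminate column x2 from the other rows.
In the new row 1, the s1 entry is the old entry divided by the pivot: 1/1 = 1.

1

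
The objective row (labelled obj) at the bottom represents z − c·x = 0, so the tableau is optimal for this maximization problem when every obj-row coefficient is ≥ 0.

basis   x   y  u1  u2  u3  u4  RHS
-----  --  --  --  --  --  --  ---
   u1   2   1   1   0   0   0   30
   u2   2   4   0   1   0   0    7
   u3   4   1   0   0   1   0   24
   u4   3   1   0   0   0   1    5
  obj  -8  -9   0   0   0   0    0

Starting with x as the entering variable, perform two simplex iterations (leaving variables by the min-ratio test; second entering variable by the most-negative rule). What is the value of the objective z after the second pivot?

203/10

Ratio test on column x — row 1: 30/2 = 15; row 2: 7/2 = 7/2; row 3: 24/4 = 6; row 4: 5/3 = 5/3. Minimum is 5/3 at row 4 (u4 leaves); pivot element 3.
Pivot on row 4; the obj-row RHS becomes 0 − (-8)·(5/3) = 40/3.
Next entering variable (most negative obj-row entry -19/3): y.
Ratio test on column y — row 1: (80/3)/(1/3) = 80; row 2: (11/3)/(10/3) = 11/10; row 3: entry -1/3 ≤ 0; row 4: (5/3)/(1/3) = 5. Minimum is 11/10 at row 2 (u2 leaves); pivot element 10/3.
After the second pivot the obj-row RHS is 40/3 − (-19/3)·(11/10) = 203/10.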